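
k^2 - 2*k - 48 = (k - 8)*(k + 6)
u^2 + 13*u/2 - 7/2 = (u - 1/2)*(u + 7)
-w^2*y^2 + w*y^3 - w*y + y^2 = y*(-w + y)*(w*y + 1)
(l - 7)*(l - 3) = l^2 - 10*l + 21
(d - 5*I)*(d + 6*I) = d^2 + I*d + 30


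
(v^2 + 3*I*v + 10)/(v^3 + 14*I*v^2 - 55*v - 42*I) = (v^2 + 3*I*v + 10)/(v^3 + 14*I*v^2 - 55*v - 42*I)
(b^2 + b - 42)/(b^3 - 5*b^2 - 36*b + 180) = (b + 7)/(b^2 + b - 30)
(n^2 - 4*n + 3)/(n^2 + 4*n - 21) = (n - 1)/(n + 7)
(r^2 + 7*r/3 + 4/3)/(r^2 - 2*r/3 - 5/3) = (3*r + 4)/(3*r - 5)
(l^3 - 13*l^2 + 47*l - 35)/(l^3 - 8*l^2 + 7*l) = (l - 5)/l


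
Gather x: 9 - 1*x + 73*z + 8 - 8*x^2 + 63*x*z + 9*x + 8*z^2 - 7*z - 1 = -8*x^2 + x*(63*z + 8) + 8*z^2 + 66*z + 16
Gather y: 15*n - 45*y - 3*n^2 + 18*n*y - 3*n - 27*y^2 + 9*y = -3*n^2 + 12*n - 27*y^2 + y*(18*n - 36)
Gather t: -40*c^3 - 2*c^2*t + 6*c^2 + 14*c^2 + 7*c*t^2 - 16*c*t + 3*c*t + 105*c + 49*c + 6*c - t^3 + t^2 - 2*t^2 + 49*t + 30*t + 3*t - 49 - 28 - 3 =-40*c^3 + 20*c^2 + 160*c - t^3 + t^2*(7*c - 1) + t*(-2*c^2 - 13*c + 82) - 80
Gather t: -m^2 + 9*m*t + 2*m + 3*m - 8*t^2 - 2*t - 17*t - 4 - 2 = -m^2 + 5*m - 8*t^2 + t*(9*m - 19) - 6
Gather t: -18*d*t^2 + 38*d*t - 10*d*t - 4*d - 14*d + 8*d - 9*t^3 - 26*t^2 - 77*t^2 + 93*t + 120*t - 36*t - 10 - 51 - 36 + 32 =-10*d - 9*t^3 + t^2*(-18*d - 103) + t*(28*d + 177) - 65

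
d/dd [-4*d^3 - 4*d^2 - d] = -12*d^2 - 8*d - 1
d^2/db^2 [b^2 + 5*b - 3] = 2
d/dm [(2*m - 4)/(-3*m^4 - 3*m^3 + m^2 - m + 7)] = 2*(9*m^4 - 18*m^3 - 19*m^2 + 4*m + 5)/(9*m^8 + 18*m^7 + 3*m^6 - 35*m^4 - 44*m^3 + 15*m^2 - 14*m + 49)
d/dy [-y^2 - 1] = -2*y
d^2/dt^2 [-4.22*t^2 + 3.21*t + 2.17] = -8.44000000000000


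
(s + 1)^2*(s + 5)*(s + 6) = s^4 + 13*s^3 + 53*s^2 + 71*s + 30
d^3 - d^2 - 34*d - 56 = (d - 7)*(d + 2)*(d + 4)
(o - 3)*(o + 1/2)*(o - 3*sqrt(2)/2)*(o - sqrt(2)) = o^4 - 5*sqrt(2)*o^3/2 - 5*o^3/2 + 3*o^2/2 + 25*sqrt(2)*o^2/4 - 15*o/2 + 15*sqrt(2)*o/4 - 9/2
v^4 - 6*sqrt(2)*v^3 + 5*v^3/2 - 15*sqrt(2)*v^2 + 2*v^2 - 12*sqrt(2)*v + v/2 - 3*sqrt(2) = (v + 1/2)*(v + 1)^2*(v - 6*sqrt(2))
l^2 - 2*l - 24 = (l - 6)*(l + 4)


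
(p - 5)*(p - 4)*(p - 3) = p^3 - 12*p^2 + 47*p - 60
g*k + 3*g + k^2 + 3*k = (g + k)*(k + 3)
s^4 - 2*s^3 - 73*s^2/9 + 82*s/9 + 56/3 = (s - 3)*(s - 7/3)*(s + 4/3)*(s + 2)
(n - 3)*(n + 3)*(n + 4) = n^3 + 4*n^2 - 9*n - 36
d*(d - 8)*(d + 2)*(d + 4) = d^4 - 2*d^3 - 40*d^2 - 64*d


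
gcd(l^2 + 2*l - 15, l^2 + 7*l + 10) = l + 5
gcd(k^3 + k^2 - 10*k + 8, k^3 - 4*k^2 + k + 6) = k - 2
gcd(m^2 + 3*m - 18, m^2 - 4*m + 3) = m - 3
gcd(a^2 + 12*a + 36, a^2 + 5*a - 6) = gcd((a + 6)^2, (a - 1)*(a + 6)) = a + 6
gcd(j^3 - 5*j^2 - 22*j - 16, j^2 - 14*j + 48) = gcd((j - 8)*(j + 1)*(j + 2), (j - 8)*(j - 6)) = j - 8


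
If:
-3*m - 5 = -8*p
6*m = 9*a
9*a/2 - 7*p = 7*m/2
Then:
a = -14/15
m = -7/5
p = 1/10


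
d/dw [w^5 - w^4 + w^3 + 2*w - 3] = 5*w^4 - 4*w^3 + 3*w^2 + 2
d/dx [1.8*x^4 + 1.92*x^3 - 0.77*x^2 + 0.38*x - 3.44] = 7.2*x^3 + 5.76*x^2 - 1.54*x + 0.38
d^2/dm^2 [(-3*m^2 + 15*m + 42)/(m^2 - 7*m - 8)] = 12*(-m^3 + 9*m^2 - 87*m + 227)/(m^6 - 21*m^5 + 123*m^4 - 7*m^3 - 984*m^2 - 1344*m - 512)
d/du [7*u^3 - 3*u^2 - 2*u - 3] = 21*u^2 - 6*u - 2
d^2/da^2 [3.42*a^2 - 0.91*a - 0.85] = 6.84000000000000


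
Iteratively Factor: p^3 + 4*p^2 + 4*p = (p + 2)*(p^2 + 2*p) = p*(p + 2)*(p + 2)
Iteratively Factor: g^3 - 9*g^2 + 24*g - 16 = (g - 1)*(g^2 - 8*g + 16) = (g - 4)*(g - 1)*(g - 4)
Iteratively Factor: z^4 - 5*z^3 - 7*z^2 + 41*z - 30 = (z - 1)*(z^3 - 4*z^2 - 11*z + 30) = (z - 1)*(z + 3)*(z^2 - 7*z + 10) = (z - 5)*(z - 1)*(z + 3)*(z - 2)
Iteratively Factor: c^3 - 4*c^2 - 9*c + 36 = (c - 3)*(c^2 - c - 12) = (c - 4)*(c - 3)*(c + 3)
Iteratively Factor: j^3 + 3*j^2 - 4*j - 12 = (j - 2)*(j^2 + 5*j + 6) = (j - 2)*(j + 2)*(j + 3)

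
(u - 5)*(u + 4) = u^2 - u - 20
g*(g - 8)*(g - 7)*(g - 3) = g^4 - 18*g^3 + 101*g^2 - 168*g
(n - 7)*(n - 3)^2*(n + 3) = n^4 - 10*n^3 + 12*n^2 + 90*n - 189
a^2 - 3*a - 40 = (a - 8)*(a + 5)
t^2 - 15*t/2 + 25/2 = (t - 5)*(t - 5/2)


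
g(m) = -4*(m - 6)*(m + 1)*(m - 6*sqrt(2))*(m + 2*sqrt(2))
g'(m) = -4*(m - 6)*(m + 1)*(m - 6*sqrt(2)) - 4*(m - 6)*(m + 1)*(m + 2*sqrt(2)) - 4*(m - 6)*(m - 6*sqrt(2))*(m + 2*sqrt(2)) - 4*(m + 1)*(m - 6*sqrt(2))*(m + 2*sqrt(2)) = -16*m^3 + 60*m^2 + 48*sqrt(2)*m^2 - 160*sqrt(2)*m + 240*m - 480 - 96*sqrt(2)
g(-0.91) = -44.84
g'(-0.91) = -510.30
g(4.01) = -1220.47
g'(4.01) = 463.94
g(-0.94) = -29.65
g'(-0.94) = -502.38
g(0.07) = -619.06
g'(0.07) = -614.18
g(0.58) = -922.97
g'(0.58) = -567.91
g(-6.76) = -17621.18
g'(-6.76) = 10078.01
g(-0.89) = -55.09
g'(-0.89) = -515.41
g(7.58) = 510.94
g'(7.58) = -132.38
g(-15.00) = -336162.91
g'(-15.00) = 81951.85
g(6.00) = 0.00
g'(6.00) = 614.35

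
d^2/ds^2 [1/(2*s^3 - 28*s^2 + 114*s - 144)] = (6*s^2 - 76*s + 249)/(s^7 - 36*s^6 + 534*s^5 - 4220*s^4 + 19185*s^3 - 50328*s^2 + 70848*s - 41472)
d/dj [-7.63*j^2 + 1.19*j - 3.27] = 1.19 - 15.26*j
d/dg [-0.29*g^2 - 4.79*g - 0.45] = -0.58*g - 4.79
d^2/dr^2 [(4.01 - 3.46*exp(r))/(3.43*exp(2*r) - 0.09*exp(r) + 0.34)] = (-40.706554*exp(4*r) + 187.640894*exp(3*r) + 20.496651*exp(2*r) - 18.779243*exp(r) - 0.27727)*exp(r)/(40.353607*exp(6*r) - 3.176523*exp(5*r) + 12.083547*exp(4*r) - 0.630477*exp(3*r) + 1.197786*exp(2*r) - 0.031212*exp(r) + 0.039304)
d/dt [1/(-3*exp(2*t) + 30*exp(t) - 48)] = 2*(exp(t) - 5)*exp(t)/(3*(exp(2*t) - 10*exp(t) + 16)^2)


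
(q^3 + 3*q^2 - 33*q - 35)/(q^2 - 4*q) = (q^3 + 3*q^2 - 33*q - 35)/(q*(q - 4))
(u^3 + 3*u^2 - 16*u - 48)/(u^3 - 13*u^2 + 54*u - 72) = (u^2 + 7*u + 12)/(u^2 - 9*u + 18)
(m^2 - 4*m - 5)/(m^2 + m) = (m - 5)/m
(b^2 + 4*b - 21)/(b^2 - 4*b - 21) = (-b^2 - 4*b + 21)/(-b^2 + 4*b + 21)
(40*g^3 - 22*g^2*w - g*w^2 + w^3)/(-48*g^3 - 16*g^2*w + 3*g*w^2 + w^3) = (-10*g^2 + 3*g*w + w^2)/(12*g^2 + 7*g*w + w^2)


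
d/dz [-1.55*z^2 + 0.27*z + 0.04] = 0.27 - 3.1*z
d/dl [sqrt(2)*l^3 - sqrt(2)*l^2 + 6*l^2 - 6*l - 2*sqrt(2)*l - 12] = 3*sqrt(2)*l^2 - 2*sqrt(2)*l + 12*l - 6 - 2*sqrt(2)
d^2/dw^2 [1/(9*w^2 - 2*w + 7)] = 2*(-81*w^2 + 18*w + 4*(9*w - 1)^2 - 63)/(9*w^2 - 2*w + 7)^3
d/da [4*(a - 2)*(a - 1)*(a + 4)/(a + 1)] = 8*(a^3 + 2*a^2 + a - 9)/(a^2 + 2*a + 1)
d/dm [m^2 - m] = 2*m - 1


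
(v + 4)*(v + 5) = v^2 + 9*v + 20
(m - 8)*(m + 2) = m^2 - 6*m - 16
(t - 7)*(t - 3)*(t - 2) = t^3 - 12*t^2 + 41*t - 42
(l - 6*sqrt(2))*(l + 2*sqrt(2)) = l^2 - 4*sqrt(2)*l - 24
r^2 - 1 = (r - 1)*(r + 1)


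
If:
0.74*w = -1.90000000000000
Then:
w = -2.57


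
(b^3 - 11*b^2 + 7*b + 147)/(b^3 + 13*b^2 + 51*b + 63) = (b^2 - 14*b + 49)/(b^2 + 10*b + 21)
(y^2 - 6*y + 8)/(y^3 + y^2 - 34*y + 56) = 1/(y + 7)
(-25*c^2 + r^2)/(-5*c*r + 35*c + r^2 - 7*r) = (5*c + r)/(r - 7)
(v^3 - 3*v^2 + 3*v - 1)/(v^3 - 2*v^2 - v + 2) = (v^2 - 2*v + 1)/(v^2 - v - 2)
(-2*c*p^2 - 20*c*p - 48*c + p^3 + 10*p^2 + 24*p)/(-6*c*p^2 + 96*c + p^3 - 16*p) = (-2*c*p - 12*c + p^2 + 6*p)/(-6*c*p + 24*c + p^2 - 4*p)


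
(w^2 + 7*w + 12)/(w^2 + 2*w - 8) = (w + 3)/(w - 2)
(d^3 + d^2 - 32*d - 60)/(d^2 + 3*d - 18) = (d^3 + d^2 - 32*d - 60)/(d^2 + 3*d - 18)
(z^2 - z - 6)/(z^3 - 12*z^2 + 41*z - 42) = (z + 2)/(z^2 - 9*z + 14)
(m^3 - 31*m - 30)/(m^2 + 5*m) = m - 5 - 6/m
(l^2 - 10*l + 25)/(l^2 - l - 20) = (l - 5)/(l + 4)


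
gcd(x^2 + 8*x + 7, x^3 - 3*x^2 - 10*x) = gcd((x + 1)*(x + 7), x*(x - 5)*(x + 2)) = 1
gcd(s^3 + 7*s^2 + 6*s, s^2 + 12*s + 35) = 1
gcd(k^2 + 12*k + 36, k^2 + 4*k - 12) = k + 6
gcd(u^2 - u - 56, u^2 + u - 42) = u + 7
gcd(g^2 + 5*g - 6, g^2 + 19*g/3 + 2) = g + 6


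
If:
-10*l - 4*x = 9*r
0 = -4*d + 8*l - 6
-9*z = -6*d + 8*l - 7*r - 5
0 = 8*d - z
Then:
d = z/8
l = z/16 + 3/4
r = 5*z/4 + 1/7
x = -95*z/32 - 123/56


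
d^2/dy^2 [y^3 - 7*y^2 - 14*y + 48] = 6*y - 14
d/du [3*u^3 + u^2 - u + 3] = 9*u^2 + 2*u - 1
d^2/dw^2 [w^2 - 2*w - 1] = 2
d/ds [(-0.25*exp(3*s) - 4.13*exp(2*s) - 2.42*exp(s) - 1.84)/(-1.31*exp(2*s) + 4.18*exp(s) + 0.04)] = (0.3275*exp(4*s) - 2.09*exp(3*s) - 20.4636*exp(2*s) - 5.1512*exp(s) + 7.5944)*exp(s)/(1.7161*exp(4*s) - 10.9516*exp(3*s) + 17.3676*exp(2*s) + 0.3344*exp(s) + 0.0016)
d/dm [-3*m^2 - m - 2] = -6*m - 1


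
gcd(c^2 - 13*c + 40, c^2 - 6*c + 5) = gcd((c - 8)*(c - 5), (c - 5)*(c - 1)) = c - 5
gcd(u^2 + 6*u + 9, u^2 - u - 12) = u + 3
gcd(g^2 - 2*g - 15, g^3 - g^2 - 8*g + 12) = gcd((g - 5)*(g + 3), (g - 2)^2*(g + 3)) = g + 3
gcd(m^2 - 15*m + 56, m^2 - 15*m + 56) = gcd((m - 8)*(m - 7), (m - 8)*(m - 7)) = m^2 - 15*m + 56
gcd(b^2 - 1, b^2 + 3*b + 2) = b + 1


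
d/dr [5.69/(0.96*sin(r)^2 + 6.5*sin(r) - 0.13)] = -(10.9248*sin(r) + 36.985)*cos(r)/(0.96*sin(r)^2 + 6.5*sin(r) - 0.13)^2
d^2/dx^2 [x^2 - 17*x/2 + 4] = 2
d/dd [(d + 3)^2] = 2*d + 6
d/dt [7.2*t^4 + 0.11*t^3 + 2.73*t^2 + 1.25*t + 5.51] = 28.8*t^3 + 0.33*t^2 + 5.46*t + 1.25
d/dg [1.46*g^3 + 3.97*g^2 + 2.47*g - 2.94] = 4.38*g^2 + 7.94*g + 2.47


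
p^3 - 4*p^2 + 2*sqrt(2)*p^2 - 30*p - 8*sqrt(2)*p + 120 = (p - 4)*(p - 3*sqrt(2))*(p + 5*sqrt(2))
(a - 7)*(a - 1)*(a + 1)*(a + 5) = a^4 - 2*a^3 - 36*a^2 + 2*a + 35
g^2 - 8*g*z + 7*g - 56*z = (g + 7)*(g - 8*z)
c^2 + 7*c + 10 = (c + 2)*(c + 5)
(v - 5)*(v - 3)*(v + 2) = v^3 - 6*v^2 - v + 30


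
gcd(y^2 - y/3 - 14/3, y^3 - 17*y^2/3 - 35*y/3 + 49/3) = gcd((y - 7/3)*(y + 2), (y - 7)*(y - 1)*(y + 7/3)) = 1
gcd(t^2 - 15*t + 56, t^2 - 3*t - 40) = t - 8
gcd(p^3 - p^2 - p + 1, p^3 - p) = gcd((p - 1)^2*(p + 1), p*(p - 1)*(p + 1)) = p^2 - 1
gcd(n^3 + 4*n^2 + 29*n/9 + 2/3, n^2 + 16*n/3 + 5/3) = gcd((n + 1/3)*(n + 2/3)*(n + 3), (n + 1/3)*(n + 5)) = n + 1/3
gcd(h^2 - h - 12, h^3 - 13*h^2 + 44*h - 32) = h - 4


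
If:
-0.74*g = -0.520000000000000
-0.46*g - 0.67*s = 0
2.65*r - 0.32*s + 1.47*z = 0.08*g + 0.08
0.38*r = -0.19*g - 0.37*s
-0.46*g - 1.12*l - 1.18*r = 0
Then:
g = 0.70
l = -0.41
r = 0.12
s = -0.48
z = -0.23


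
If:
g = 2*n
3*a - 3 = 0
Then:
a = 1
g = 2*n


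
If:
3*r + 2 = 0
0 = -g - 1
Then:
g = -1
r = -2/3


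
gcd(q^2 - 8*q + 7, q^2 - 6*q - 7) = q - 7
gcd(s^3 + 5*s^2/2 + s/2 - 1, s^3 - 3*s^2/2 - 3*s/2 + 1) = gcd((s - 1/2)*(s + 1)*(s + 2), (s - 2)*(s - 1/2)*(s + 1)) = s^2 + s/2 - 1/2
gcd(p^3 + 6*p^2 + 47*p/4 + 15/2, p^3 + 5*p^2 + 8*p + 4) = p + 2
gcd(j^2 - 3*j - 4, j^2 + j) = j + 1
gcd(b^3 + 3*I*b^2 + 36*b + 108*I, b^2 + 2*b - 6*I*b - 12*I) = b - 6*I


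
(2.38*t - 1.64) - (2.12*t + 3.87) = 0.26*t - 5.51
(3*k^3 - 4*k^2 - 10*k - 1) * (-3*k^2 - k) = -9*k^5 + 9*k^4 + 34*k^3 + 13*k^2 + k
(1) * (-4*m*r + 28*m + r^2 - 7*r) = -4*m*r + 28*m + r^2 - 7*r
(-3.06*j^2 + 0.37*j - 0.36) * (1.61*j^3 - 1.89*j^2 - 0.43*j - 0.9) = -4.9266*j^5 + 6.3791*j^4 + 0.0369000000000002*j^3 + 3.2753*j^2 - 0.1782*j + 0.324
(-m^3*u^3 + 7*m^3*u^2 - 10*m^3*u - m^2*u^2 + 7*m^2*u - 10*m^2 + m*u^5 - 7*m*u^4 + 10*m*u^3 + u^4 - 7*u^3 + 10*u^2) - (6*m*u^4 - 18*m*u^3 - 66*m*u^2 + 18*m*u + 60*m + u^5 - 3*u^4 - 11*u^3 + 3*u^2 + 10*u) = -m^3*u^3 + 7*m^3*u^2 - 10*m^3*u - m^2*u^2 + 7*m^2*u - 10*m^2 + m*u^5 - 13*m*u^4 + 28*m*u^3 + 66*m*u^2 - 18*m*u - 60*m - u^5 + 4*u^4 + 4*u^3 + 7*u^2 - 10*u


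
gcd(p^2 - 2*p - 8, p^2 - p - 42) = 1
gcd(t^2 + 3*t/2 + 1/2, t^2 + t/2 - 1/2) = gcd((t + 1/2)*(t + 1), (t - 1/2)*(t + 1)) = t + 1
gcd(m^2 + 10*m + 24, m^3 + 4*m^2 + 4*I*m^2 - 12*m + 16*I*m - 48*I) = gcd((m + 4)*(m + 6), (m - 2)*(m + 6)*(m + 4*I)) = m + 6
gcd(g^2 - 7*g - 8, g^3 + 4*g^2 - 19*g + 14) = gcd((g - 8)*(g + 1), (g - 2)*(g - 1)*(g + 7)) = 1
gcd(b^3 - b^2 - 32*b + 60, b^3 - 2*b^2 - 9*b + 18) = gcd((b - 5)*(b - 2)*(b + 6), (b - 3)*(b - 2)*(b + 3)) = b - 2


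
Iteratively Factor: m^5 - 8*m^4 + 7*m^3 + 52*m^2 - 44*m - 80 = (m + 1)*(m^4 - 9*m^3 + 16*m^2 + 36*m - 80) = (m + 1)*(m + 2)*(m^3 - 11*m^2 + 38*m - 40) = (m - 5)*(m + 1)*(m + 2)*(m^2 - 6*m + 8) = (m - 5)*(m - 2)*(m + 1)*(m + 2)*(m - 4)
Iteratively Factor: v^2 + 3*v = (v + 3)*(v)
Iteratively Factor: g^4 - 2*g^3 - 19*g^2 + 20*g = (g - 5)*(g^3 + 3*g^2 - 4*g) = (g - 5)*(g - 1)*(g^2 + 4*g) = g*(g - 5)*(g - 1)*(g + 4)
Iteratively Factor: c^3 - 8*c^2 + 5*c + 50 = (c - 5)*(c^2 - 3*c - 10) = (c - 5)^2*(c + 2)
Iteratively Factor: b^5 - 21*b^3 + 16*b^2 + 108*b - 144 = (b - 3)*(b^4 + 3*b^3 - 12*b^2 - 20*b + 48) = (b - 3)*(b - 2)*(b^3 + 5*b^2 - 2*b - 24) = (b - 3)*(b - 2)^2*(b^2 + 7*b + 12) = (b - 3)*(b - 2)^2*(b + 3)*(b + 4)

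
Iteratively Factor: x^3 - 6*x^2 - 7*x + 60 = (x + 3)*(x^2 - 9*x + 20) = (x - 4)*(x + 3)*(x - 5)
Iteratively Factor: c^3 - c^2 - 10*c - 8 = (c + 2)*(c^2 - 3*c - 4) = (c - 4)*(c + 2)*(c + 1)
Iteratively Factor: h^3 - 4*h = (h)*(h^2 - 4) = h*(h + 2)*(h - 2)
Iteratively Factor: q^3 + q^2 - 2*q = (q - 1)*(q^2 + 2*q) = q*(q - 1)*(q + 2)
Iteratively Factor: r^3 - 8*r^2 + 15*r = (r - 3)*(r^2 - 5*r) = r*(r - 3)*(r - 5)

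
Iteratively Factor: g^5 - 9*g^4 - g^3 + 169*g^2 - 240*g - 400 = (g + 4)*(g^4 - 13*g^3 + 51*g^2 - 35*g - 100) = (g - 5)*(g + 4)*(g^3 - 8*g^2 + 11*g + 20) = (g - 5)^2*(g + 4)*(g^2 - 3*g - 4) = (g - 5)^2*(g + 1)*(g + 4)*(g - 4)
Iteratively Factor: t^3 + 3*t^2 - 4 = (t + 2)*(t^2 + t - 2) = (t - 1)*(t + 2)*(t + 2)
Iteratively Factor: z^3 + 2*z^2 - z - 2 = (z - 1)*(z^2 + 3*z + 2) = (z - 1)*(z + 1)*(z + 2)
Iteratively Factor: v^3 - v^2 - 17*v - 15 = (v + 1)*(v^2 - 2*v - 15) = (v + 1)*(v + 3)*(v - 5)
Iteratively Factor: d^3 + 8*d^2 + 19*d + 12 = (d + 3)*(d^2 + 5*d + 4) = (d + 1)*(d + 3)*(d + 4)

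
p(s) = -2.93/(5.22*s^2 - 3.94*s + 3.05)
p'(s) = -2.93*(3.94 - 10.44*s)/(5.22*s^2 - 3.94*s + 3.05)^2 = (30.5892*s - 11.5442)/(5.22*s^2 - 3.94*s + 3.05)^2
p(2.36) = -0.13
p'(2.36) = 0.12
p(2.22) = -0.15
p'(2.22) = 0.14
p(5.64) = -0.02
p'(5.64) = 0.01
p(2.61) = -0.10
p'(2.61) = 0.09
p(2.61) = -0.10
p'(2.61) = 0.09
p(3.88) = -0.04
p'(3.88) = 0.02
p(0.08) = -1.06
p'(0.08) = -1.19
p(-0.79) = -0.31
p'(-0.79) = -0.40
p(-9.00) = -0.01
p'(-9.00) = -0.00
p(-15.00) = -0.00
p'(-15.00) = -0.00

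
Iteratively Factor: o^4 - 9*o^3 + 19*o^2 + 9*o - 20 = (o - 4)*(o^3 - 5*o^2 - o + 5) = (o - 4)*(o + 1)*(o^2 - 6*o + 5) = (o - 4)*(o - 1)*(o + 1)*(o - 5)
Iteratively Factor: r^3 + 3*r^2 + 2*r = (r + 1)*(r^2 + 2*r) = (r + 1)*(r + 2)*(r)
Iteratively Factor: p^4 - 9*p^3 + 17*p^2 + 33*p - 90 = (p + 2)*(p^3 - 11*p^2 + 39*p - 45) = (p - 3)*(p + 2)*(p^2 - 8*p + 15) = (p - 3)^2*(p + 2)*(p - 5)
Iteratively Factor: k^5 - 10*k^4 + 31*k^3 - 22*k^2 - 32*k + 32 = (k + 1)*(k^4 - 11*k^3 + 42*k^2 - 64*k + 32) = (k - 1)*(k + 1)*(k^3 - 10*k^2 + 32*k - 32) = (k - 4)*(k - 1)*(k + 1)*(k^2 - 6*k + 8) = (k - 4)^2*(k - 1)*(k + 1)*(k - 2)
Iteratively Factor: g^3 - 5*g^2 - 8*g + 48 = (g - 4)*(g^2 - g - 12) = (g - 4)*(g + 3)*(g - 4)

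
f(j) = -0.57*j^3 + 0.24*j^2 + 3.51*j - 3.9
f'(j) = -1.71*j^2 + 0.48*j + 3.51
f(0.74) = -1.40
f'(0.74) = 2.93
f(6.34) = -117.26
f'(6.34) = -62.18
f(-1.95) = -5.61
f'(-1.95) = -3.93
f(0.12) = -3.48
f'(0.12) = 3.54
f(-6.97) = 176.30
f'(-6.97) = -82.91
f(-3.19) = 5.85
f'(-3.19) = -15.42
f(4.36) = -31.28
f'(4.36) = -26.90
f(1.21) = -0.31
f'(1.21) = 1.59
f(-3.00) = 3.12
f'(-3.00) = -13.32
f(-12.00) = 973.50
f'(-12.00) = -248.49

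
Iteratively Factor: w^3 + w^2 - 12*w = (w + 4)*(w^2 - 3*w) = w*(w + 4)*(w - 3)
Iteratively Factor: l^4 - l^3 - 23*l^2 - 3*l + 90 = (l - 2)*(l^3 + l^2 - 21*l - 45) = (l - 2)*(l + 3)*(l^2 - 2*l - 15) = (l - 5)*(l - 2)*(l + 3)*(l + 3)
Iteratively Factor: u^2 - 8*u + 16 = (u - 4)*(u - 4)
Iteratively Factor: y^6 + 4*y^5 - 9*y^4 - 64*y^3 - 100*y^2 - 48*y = (y + 3)*(y^5 + y^4 - 12*y^3 - 28*y^2 - 16*y) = y*(y + 3)*(y^4 + y^3 - 12*y^2 - 28*y - 16) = y*(y + 2)*(y + 3)*(y^3 - y^2 - 10*y - 8) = y*(y + 1)*(y + 2)*(y + 3)*(y^2 - 2*y - 8) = y*(y - 4)*(y + 1)*(y + 2)*(y + 3)*(y + 2)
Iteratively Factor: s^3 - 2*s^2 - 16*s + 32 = (s + 4)*(s^2 - 6*s + 8) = (s - 2)*(s + 4)*(s - 4)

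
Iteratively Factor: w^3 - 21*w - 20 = (w + 4)*(w^2 - 4*w - 5) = (w + 1)*(w + 4)*(w - 5)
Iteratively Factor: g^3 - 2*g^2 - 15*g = (g - 5)*(g^2 + 3*g) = (g - 5)*(g + 3)*(g)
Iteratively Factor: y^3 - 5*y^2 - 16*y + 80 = (y + 4)*(y^2 - 9*y + 20) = (y - 4)*(y + 4)*(y - 5)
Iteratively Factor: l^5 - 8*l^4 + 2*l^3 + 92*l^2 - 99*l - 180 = (l - 5)*(l^4 - 3*l^3 - 13*l^2 + 27*l + 36) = (l - 5)*(l - 4)*(l^3 + l^2 - 9*l - 9) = (l - 5)*(l - 4)*(l + 1)*(l^2 - 9) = (l - 5)*(l - 4)*(l - 3)*(l + 1)*(l + 3)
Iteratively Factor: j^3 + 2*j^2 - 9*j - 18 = (j + 3)*(j^2 - j - 6) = (j - 3)*(j + 3)*(j + 2)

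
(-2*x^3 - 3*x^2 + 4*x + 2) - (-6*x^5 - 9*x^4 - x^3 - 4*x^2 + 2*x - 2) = 6*x^5 + 9*x^4 - x^3 + x^2 + 2*x + 4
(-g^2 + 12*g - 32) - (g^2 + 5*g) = -2*g^2 + 7*g - 32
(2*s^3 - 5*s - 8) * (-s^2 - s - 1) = -2*s^5 - 2*s^4 + 3*s^3 + 13*s^2 + 13*s + 8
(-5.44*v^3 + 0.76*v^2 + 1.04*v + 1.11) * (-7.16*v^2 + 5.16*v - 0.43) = 38.9504*v^5 - 33.512*v^4 - 1.1856*v^3 - 2.908*v^2 + 5.2804*v - 0.4773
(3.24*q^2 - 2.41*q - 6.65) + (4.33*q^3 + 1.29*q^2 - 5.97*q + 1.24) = 4.33*q^3 + 4.53*q^2 - 8.38*q - 5.41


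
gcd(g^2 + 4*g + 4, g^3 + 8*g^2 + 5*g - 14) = g + 2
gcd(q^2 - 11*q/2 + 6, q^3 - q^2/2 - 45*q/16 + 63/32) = q - 3/2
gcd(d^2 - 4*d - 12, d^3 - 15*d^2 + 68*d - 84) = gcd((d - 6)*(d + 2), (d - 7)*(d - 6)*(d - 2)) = d - 6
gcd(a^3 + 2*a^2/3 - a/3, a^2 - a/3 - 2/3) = 1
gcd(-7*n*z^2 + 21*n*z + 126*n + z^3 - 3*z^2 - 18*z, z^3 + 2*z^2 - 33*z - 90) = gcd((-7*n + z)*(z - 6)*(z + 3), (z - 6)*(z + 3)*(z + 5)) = z^2 - 3*z - 18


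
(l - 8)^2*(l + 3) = l^3 - 13*l^2 + 16*l + 192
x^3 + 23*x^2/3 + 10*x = x*(x + 5/3)*(x + 6)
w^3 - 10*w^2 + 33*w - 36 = (w - 4)*(w - 3)^2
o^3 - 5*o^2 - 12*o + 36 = (o - 6)*(o - 2)*(o + 3)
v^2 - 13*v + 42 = (v - 7)*(v - 6)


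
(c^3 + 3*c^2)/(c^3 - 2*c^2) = (c + 3)/(c - 2)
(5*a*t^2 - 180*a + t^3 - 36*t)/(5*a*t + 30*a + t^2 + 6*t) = t - 6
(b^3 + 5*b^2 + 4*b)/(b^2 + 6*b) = (b^2 + 5*b + 4)/(b + 6)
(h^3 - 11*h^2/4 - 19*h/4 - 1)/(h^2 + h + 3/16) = 4*(h^2 - 3*h - 4)/(4*h + 3)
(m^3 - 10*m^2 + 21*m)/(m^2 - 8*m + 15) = m*(m - 7)/(m - 5)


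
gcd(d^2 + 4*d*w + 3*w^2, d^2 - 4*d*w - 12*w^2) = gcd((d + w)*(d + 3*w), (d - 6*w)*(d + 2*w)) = 1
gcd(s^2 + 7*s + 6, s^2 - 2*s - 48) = s + 6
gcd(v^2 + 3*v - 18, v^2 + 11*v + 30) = v + 6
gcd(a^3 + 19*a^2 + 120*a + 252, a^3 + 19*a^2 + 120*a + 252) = a^3 + 19*a^2 + 120*a + 252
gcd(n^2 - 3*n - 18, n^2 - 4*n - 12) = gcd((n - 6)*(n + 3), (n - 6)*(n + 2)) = n - 6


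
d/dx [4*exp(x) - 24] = 4*exp(x)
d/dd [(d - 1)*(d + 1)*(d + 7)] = 3*d^2 + 14*d - 1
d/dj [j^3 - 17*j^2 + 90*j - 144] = 3*j^2 - 34*j + 90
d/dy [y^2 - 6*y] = 2*y - 6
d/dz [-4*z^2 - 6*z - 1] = -8*z - 6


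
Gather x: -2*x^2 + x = -2*x^2 + x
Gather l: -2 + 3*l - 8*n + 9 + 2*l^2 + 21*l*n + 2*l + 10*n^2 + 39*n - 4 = 2*l^2 + l*(21*n + 5) + 10*n^2 + 31*n + 3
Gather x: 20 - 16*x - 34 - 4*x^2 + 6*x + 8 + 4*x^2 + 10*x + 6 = 0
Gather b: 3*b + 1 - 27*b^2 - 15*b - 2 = -27*b^2 - 12*b - 1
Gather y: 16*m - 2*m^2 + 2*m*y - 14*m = -2*m^2 + 2*m*y + 2*m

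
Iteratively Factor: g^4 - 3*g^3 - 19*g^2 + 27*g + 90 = (g - 3)*(g^3 - 19*g - 30) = (g - 3)*(g + 3)*(g^2 - 3*g - 10) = (g - 5)*(g - 3)*(g + 3)*(g + 2)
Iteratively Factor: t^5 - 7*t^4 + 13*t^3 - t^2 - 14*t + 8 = (t - 4)*(t^4 - 3*t^3 + t^2 + 3*t - 2) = (t - 4)*(t + 1)*(t^3 - 4*t^2 + 5*t - 2) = (t - 4)*(t - 1)*(t + 1)*(t^2 - 3*t + 2) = (t - 4)*(t - 1)^2*(t + 1)*(t - 2)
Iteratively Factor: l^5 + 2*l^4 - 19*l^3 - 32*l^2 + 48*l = (l - 1)*(l^4 + 3*l^3 - 16*l^2 - 48*l) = (l - 1)*(l + 3)*(l^3 - 16*l) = l*(l - 1)*(l + 3)*(l^2 - 16) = l*(l - 4)*(l - 1)*(l + 3)*(l + 4)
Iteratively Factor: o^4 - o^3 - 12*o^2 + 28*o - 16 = (o + 4)*(o^3 - 5*o^2 + 8*o - 4) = (o - 2)*(o + 4)*(o^2 - 3*o + 2) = (o - 2)*(o - 1)*(o + 4)*(o - 2)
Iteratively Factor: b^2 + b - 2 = (b + 2)*(b - 1)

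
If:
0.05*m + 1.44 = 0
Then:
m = -28.80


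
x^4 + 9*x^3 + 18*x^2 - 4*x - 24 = (x - 1)*(x + 2)^2*(x + 6)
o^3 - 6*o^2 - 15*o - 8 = (o - 8)*(o + 1)^2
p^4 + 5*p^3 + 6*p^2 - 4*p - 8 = (p - 1)*(p + 2)^3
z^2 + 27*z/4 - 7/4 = (z - 1/4)*(z + 7)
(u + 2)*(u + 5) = u^2 + 7*u + 10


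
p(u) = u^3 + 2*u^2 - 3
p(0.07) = -2.99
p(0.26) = -2.85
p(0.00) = -3.00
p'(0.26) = 1.24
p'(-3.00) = 15.00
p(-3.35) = -18.15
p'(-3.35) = 20.27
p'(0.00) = 0.00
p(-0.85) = -2.17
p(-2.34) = -4.86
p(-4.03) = -35.97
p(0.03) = -3.00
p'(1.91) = 18.58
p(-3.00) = -12.00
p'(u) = 3*u^2 + 4*u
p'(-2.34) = 7.07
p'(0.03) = 0.12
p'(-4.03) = 32.60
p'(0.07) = 0.29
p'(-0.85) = -1.23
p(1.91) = 11.26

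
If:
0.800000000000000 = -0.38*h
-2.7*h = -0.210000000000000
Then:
No Solution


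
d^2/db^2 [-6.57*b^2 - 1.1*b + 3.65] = -13.1400000000000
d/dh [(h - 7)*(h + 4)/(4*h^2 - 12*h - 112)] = 0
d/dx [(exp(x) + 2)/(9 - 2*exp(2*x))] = (4*(exp(x) + 2)*exp(x) - 2*exp(2*x) + 9)*exp(x)/(2*exp(2*x) - 9)^2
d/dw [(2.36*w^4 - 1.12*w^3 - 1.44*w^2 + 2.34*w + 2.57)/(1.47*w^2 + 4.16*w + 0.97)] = (6.9384*w^5 + 27.8064*w^4 - 0.161600000000004*w^3 - 12.6894*w^2 - 10.3494*w - 8.4214)/(2.1609*w^4 + 12.2304*w^3 + 20.1574*w^2 + 8.0704*w + 0.9409)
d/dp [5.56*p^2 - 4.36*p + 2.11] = 11.12*p - 4.36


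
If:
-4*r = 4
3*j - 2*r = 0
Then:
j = -2/3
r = -1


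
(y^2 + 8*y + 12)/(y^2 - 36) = (y + 2)/(y - 6)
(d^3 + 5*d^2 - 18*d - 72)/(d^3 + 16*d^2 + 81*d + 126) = (d - 4)/(d + 7)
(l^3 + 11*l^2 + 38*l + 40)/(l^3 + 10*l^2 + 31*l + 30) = (l + 4)/(l + 3)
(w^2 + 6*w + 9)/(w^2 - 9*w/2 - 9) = 2*(w^2 + 6*w + 9)/(2*w^2 - 9*w - 18)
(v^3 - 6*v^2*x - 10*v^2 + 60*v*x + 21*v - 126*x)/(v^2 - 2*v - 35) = (v^2 - 6*v*x - 3*v + 18*x)/(v + 5)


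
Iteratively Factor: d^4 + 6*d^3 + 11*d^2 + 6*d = (d + 1)*(d^3 + 5*d^2 + 6*d) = (d + 1)*(d + 3)*(d^2 + 2*d) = (d + 1)*(d + 2)*(d + 3)*(d)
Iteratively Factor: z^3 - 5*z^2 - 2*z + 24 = (z - 3)*(z^2 - 2*z - 8) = (z - 4)*(z - 3)*(z + 2)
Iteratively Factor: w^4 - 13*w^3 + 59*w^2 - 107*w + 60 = (w - 3)*(w^3 - 10*w^2 + 29*w - 20) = (w - 4)*(w - 3)*(w^2 - 6*w + 5) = (w - 4)*(w - 3)*(w - 1)*(w - 5)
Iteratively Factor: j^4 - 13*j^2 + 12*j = (j + 4)*(j^3 - 4*j^2 + 3*j) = j*(j + 4)*(j^2 - 4*j + 3) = j*(j - 1)*(j + 4)*(j - 3)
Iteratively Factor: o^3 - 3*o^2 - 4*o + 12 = (o - 3)*(o^2 - 4) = (o - 3)*(o + 2)*(o - 2)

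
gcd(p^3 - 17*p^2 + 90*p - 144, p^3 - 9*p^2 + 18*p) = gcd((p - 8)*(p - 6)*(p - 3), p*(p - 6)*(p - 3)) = p^2 - 9*p + 18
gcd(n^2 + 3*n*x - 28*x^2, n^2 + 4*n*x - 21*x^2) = n + 7*x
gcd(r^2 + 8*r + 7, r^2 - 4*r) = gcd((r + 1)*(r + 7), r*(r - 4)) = 1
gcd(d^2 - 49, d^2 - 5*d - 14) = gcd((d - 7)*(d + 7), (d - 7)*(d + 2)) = d - 7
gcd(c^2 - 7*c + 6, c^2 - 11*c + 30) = c - 6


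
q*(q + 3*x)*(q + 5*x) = q^3 + 8*q^2*x + 15*q*x^2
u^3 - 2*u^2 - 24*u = u*(u - 6)*(u + 4)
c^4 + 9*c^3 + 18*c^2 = c^2*(c + 3)*(c + 6)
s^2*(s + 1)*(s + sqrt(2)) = s^4 + s^3 + sqrt(2)*s^3 + sqrt(2)*s^2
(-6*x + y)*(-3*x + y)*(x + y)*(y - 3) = 18*x^3*y - 54*x^3 + 9*x^2*y^2 - 27*x^2*y - 8*x*y^3 + 24*x*y^2 + y^4 - 3*y^3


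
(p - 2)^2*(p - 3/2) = p^3 - 11*p^2/2 + 10*p - 6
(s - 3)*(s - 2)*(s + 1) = s^3 - 4*s^2 + s + 6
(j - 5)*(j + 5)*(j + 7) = j^3 + 7*j^2 - 25*j - 175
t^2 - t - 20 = (t - 5)*(t + 4)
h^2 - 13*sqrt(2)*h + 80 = (h - 8*sqrt(2))*(h - 5*sqrt(2))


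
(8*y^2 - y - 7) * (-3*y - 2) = -24*y^3 - 13*y^2 + 23*y + 14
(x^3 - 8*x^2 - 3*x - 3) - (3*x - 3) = x^3 - 8*x^2 - 6*x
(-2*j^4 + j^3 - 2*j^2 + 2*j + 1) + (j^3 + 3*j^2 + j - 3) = -2*j^4 + 2*j^3 + j^2 + 3*j - 2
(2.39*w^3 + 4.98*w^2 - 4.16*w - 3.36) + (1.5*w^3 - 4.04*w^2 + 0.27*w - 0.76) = 3.89*w^3 + 0.94*w^2 - 3.89*w - 4.12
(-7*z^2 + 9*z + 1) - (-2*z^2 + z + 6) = -5*z^2 + 8*z - 5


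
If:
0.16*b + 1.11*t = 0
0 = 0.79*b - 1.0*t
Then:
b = 0.00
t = 0.00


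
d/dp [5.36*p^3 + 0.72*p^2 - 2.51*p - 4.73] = 16.08*p^2 + 1.44*p - 2.51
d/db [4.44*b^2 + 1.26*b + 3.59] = 8.88*b + 1.26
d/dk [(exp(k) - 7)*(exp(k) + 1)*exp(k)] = (3*exp(2*k) - 12*exp(k) - 7)*exp(k)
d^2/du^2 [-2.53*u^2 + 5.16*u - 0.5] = -5.06000000000000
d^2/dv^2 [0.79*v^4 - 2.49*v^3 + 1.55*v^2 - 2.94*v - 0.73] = 9.48*v^2 - 14.94*v + 3.1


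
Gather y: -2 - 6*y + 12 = 10 - 6*y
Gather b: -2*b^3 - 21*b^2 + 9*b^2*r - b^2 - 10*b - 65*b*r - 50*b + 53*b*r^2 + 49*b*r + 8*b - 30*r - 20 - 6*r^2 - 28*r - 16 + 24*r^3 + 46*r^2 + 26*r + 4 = -2*b^3 + b^2*(9*r - 22) + b*(53*r^2 - 16*r - 52) + 24*r^3 + 40*r^2 - 32*r - 32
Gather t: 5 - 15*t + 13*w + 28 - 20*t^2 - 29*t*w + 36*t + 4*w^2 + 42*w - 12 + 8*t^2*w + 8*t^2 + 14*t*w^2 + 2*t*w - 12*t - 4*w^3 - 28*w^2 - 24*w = t^2*(8*w - 12) + t*(14*w^2 - 27*w + 9) - 4*w^3 - 24*w^2 + 31*w + 21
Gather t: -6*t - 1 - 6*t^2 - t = -6*t^2 - 7*t - 1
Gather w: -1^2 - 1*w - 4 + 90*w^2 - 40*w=90*w^2 - 41*w - 5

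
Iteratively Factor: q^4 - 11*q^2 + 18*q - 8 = (q - 2)*(q^3 + 2*q^2 - 7*q + 4) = (q - 2)*(q - 1)*(q^2 + 3*q - 4) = (q - 2)*(q - 1)*(q + 4)*(q - 1)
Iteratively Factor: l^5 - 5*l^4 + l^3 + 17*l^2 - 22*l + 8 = (l - 1)*(l^4 - 4*l^3 - 3*l^2 + 14*l - 8) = (l - 1)^2*(l^3 - 3*l^2 - 6*l + 8) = (l - 4)*(l - 1)^2*(l^2 + l - 2) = (l - 4)*(l - 1)^2*(l + 2)*(l - 1)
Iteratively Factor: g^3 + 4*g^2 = (g)*(g^2 + 4*g) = g*(g + 4)*(g)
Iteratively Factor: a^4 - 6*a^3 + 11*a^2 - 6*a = (a - 2)*(a^3 - 4*a^2 + 3*a) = (a - 3)*(a - 2)*(a^2 - a) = a*(a - 3)*(a - 2)*(a - 1)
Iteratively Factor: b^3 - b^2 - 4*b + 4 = (b - 2)*(b^2 + b - 2) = (b - 2)*(b - 1)*(b + 2)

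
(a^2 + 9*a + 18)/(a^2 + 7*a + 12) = (a + 6)/(a + 4)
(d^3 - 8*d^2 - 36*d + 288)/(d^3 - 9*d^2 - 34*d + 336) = (d - 6)/(d - 7)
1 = 1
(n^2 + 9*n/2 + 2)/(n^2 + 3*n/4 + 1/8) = 4*(n + 4)/(4*n + 1)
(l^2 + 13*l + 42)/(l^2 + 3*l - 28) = (l + 6)/(l - 4)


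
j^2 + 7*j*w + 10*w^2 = (j + 2*w)*(j + 5*w)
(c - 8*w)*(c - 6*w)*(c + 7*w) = c^3 - 7*c^2*w - 50*c*w^2 + 336*w^3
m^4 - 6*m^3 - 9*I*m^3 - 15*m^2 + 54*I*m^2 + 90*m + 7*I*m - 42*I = (m - 6)*(m - 7*I)*(m - I)^2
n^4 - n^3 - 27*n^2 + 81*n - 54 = (n - 3)^2*(n - 1)*(n + 6)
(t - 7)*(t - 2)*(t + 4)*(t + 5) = t^4 - 47*t^2 - 54*t + 280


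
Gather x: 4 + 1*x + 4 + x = 2*x + 8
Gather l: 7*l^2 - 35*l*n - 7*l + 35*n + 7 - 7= 7*l^2 + l*(-35*n - 7) + 35*n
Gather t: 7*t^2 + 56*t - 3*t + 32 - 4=7*t^2 + 53*t + 28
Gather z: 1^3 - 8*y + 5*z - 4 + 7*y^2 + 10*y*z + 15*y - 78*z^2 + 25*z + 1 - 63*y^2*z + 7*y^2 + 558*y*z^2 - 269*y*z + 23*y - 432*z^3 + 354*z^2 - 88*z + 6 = 14*y^2 + 30*y - 432*z^3 + z^2*(558*y + 276) + z*(-63*y^2 - 259*y - 58) + 4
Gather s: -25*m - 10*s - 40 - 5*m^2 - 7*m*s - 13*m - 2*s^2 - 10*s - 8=-5*m^2 - 38*m - 2*s^2 + s*(-7*m - 20) - 48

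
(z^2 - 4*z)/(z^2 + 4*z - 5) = z*(z - 4)/(z^2 + 4*z - 5)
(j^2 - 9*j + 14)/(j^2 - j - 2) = (j - 7)/(j + 1)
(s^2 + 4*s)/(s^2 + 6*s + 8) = s/(s + 2)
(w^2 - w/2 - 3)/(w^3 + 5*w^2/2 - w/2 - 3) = (w - 2)/(w^2 + w - 2)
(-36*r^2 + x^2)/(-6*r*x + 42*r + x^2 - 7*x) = (6*r + x)/(x - 7)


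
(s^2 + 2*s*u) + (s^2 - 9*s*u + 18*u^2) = 2*s^2 - 7*s*u + 18*u^2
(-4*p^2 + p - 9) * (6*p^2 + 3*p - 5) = -24*p^4 - 6*p^3 - 31*p^2 - 32*p + 45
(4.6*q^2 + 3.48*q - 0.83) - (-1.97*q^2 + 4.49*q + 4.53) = 6.57*q^2 - 1.01*q - 5.36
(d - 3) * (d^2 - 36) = d^3 - 3*d^2 - 36*d + 108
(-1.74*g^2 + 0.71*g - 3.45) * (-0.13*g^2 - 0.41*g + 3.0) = 0.2262*g^4 + 0.6211*g^3 - 5.0626*g^2 + 3.5445*g - 10.35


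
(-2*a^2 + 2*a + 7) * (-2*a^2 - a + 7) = 4*a^4 - 2*a^3 - 30*a^2 + 7*a + 49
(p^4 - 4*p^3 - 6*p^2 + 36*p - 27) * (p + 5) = p^5 + p^4 - 26*p^3 + 6*p^2 + 153*p - 135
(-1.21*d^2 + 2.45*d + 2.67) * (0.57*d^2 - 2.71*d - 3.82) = -0.6897*d^4 + 4.6756*d^3 - 0.495400000000001*d^2 - 16.5947*d - 10.1994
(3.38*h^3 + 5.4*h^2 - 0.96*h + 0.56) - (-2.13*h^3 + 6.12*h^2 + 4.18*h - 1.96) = 5.51*h^3 - 0.72*h^2 - 5.14*h + 2.52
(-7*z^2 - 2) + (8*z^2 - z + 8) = z^2 - z + 6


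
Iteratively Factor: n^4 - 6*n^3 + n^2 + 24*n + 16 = (n - 4)*(n^3 - 2*n^2 - 7*n - 4) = (n - 4)^2*(n^2 + 2*n + 1) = (n - 4)^2*(n + 1)*(n + 1)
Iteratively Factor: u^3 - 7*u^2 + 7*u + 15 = (u + 1)*(u^2 - 8*u + 15) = (u - 3)*(u + 1)*(u - 5)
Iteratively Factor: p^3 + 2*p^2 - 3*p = (p - 1)*(p^2 + 3*p) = p*(p - 1)*(p + 3)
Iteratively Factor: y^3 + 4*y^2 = (y)*(y^2 + 4*y) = y^2*(y + 4)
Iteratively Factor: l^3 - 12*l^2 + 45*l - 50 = (l - 5)*(l^2 - 7*l + 10) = (l - 5)^2*(l - 2)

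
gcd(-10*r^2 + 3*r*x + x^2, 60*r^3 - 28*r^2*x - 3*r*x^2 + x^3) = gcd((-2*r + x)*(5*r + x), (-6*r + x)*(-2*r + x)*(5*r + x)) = -10*r^2 + 3*r*x + x^2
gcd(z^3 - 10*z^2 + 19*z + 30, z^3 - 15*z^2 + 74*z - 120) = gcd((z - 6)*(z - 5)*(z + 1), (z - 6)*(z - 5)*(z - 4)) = z^2 - 11*z + 30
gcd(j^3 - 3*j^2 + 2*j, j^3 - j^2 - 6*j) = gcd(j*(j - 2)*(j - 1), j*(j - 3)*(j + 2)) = j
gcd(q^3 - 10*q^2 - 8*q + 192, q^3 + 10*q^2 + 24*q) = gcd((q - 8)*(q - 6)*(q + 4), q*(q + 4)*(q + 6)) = q + 4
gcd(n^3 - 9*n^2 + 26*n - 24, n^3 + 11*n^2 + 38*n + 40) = 1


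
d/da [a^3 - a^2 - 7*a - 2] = 3*a^2 - 2*a - 7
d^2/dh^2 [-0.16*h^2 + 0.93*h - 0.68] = -0.320000000000000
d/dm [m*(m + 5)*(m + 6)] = 3*m^2 + 22*m + 30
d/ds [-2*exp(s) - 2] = -2*exp(s)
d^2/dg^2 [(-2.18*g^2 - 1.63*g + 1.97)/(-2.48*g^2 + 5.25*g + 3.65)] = (76.817504*g^3 + 45.702432*g^2 + 242.42496*g - 148.64478)/(15.252992*g^6 - 96.8688*g^5 + 137.71812*g^4 + 140.434875*g^3 - 202.689975*g^2 - 209.829375*g - 48.627125)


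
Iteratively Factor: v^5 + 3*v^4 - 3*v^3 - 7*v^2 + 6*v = (v - 1)*(v^4 + 4*v^3 + v^2 - 6*v) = (v - 1)*(v + 2)*(v^3 + 2*v^2 - 3*v) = (v - 1)*(v + 2)*(v + 3)*(v^2 - v) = (v - 1)^2*(v + 2)*(v + 3)*(v)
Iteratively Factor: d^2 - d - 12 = (d + 3)*(d - 4)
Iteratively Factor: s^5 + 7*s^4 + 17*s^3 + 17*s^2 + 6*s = (s + 1)*(s^4 + 6*s^3 + 11*s^2 + 6*s) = (s + 1)^2*(s^3 + 5*s^2 + 6*s) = (s + 1)^2*(s + 2)*(s^2 + 3*s) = s*(s + 1)^2*(s + 2)*(s + 3)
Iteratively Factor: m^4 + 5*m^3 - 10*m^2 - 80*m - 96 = (m + 4)*(m^3 + m^2 - 14*m - 24) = (m - 4)*(m + 4)*(m^2 + 5*m + 6) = (m - 4)*(m + 3)*(m + 4)*(m + 2)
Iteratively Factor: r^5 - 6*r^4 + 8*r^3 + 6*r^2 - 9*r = (r + 1)*(r^4 - 7*r^3 + 15*r^2 - 9*r) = (r - 3)*(r + 1)*(r^3 - 4*r^2 + 3*r) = (r - 3)*(r - 1)*(r + 1)*(r^2 - 3*r) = r*(r - 3)*(r - 1)*(r + 1)*(r - 3)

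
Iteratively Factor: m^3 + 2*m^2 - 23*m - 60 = (m - 5)*(m^2 + 7*m + 12) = (m - 5)*(m + 3)*(m + 4)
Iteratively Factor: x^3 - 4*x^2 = (x - 4)*(x^2) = x*(x - 4)*(x)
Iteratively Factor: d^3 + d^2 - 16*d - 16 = (d - 4)*(d^2 + 5*d + 4) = (d - 4)*(d + 4)*(d + 1)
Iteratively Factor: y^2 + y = (y)*(y + 1)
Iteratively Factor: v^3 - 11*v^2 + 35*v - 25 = (v - 5)*(v^2 - 6*v + 5) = (v - 5)*(v - 1)*(v - 5)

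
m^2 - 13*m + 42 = (m - 7)*(m - 6)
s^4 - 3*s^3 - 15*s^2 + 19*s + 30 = (s - 5)*(s - 2)*(s + 1)*(s + 3)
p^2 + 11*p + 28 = (p + 4)*(p + 7)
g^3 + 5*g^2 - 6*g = g*(g - 1)*(g + 6)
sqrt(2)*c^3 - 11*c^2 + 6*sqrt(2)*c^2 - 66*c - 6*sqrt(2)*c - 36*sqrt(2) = (c + 6)*(c - 6*sqrt(2))*(sqrt(2)*c + 1)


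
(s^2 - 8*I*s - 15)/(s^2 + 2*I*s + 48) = (s^2 - 8*I*s - 15)/(s^2 + 2*I*s + 48)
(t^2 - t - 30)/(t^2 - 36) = (t + 5)/(t + 6)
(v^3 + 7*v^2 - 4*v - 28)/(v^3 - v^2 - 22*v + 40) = (v^2 + 9*v + 14)/(v^2 + v - 20)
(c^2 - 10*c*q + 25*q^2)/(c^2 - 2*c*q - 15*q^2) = (c - 5*q)/(c + 3*q)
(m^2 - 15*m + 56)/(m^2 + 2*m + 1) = (m^2 - 15*m + 56)/(m^2 + 2*m + 1)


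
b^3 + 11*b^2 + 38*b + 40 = (b + 2)*(b + 4)*(b + 5)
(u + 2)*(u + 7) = u^2 + 9*u + 14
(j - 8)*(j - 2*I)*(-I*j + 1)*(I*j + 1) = j^4 - 8*j^3 - 2*I*j^3 + j^2 + 16*I*j^2 - 8*j - 2*I*j + 16*I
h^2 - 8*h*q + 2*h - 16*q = (h + 2)*(h - 8*q)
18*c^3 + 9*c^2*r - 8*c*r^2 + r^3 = (-6*c + r)*(-3*c + r)*(c + r)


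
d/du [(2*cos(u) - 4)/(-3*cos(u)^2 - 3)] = 2*(sin(u)^2 + 4*cos(u))*sin(u)/(3*(cos(u)^2 + 1)^2)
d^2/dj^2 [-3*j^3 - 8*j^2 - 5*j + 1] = -18*j - 16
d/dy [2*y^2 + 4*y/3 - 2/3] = 4*y + 4/3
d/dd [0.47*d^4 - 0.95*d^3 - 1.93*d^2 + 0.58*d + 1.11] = 1.88*d^3 - 2.85*d^2 - 3.86*d + 0.58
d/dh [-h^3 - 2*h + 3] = -3*h^2 - 2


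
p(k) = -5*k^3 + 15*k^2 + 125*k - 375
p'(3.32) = 59.26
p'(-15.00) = -3700.00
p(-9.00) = 3360.00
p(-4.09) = -293.24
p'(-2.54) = -47.97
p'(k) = -15*k^2 + 30*k + 125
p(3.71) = 39.89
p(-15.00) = 18000.00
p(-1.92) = -524.31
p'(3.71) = 29.84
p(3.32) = 22.36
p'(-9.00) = -1360.00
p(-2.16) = -524.63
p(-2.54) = -513.79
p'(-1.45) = 49.96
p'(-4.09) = -248.62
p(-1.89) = -523.91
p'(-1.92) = 12.10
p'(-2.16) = -9.78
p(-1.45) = -509.47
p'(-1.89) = 14.72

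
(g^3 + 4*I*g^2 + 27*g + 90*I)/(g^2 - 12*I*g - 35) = (g^2 + 9*I*g - 18)/(g - 7*I)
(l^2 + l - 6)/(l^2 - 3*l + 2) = (l + 3)/(l - 1)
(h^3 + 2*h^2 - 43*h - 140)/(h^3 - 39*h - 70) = (h + 4)/(h + 2)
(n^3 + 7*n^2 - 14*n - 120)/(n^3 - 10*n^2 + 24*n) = (n^2 + 11*n + 30)/(n*(n - 6))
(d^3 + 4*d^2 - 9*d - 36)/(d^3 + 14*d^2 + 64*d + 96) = (d^2 - 9)/(d^2 + 10*d + 24)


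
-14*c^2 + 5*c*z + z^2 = (-2*c + z)*(7*c + z)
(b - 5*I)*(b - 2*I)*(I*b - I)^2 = -b^4 + 2*b^3 + 7*I*b^3 + 9*b^2 - 14*I*b^2 - 20*b + 7*I*b + 10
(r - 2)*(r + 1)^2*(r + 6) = r^4 + 6*r^3 - 3*r^2 - 20*r - 12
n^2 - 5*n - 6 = (n - 6)*(n + 1)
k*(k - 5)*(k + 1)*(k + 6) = k^4 + 2*k^3 - 29*k^2 - 30*k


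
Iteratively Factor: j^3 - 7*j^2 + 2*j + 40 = (j - 5)*(j^2 - 2*j - 8) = (j - 5)*(j - 4)*(j + 2)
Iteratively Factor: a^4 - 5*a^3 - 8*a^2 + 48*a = (a - 4)*(a^3 - a^2 - 12*a) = a*(a - 4)*(a^2 - a - 12) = a*(a - 4)*(a + 3)*(a - 4)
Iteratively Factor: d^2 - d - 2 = (d + 1)*(d - 2)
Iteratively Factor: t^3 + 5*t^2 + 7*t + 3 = (t + 1)*(t^2 + 4*t + 3) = (t + 1)*(t + 3)*(t + 1)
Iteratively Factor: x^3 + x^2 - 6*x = (x - 2)*(x^2 + 3*x) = (x - 2)*(x + 3)*(x)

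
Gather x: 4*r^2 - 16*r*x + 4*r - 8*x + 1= 4*r^2 + 4*r + x*(-16*r - 8) + 1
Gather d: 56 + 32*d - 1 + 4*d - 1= 36*d + 54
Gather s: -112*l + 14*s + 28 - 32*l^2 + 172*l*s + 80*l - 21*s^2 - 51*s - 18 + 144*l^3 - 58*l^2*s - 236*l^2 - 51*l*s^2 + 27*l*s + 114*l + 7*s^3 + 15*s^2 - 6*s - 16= 144*l^3 - 268*l^2 + 82*l + 7*s^3 + s^2*(-51*l - 6) + s*(-58*l^2 + 199*l - 43) - 6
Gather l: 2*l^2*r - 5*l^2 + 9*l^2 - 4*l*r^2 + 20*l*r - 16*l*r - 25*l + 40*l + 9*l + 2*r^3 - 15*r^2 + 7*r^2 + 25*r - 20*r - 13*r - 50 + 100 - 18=l^2*(2*r + 4) + l*(-4*r^2 + 4*r + 24) + 2*r^3 - 8*r^2 - 8*r + 32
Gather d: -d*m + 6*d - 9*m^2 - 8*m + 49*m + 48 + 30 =d*(6 - m) - 9*m^2 + 41*m + 78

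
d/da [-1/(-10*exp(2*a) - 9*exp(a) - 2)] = (-20*exp(a) - 9)*exp(a)/(10*exp(2*a) + 9*exp(a) + 2)^2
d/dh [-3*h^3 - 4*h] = -9*h^2 - 4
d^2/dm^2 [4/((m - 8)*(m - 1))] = 8*((m - 8)^2 + (m - 8)*(m - 1) + (m - 1)^2)/((m - 8)^3*(m - 1)^3)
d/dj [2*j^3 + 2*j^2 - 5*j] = 6*j^2 + 4*j - 5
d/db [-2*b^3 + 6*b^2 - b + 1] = -6*b^2 + 12*b - 1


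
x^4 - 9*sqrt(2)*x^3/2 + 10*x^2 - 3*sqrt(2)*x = x*(x - 3*sqrt(2))*(x - sqrt(2))*(x - sqrt(2)/2)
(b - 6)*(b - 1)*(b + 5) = b^3 - 2*b^2 - 29*b + 30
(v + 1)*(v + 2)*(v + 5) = v^3 + 8*v^2 + 17*v + 10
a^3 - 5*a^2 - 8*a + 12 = (a - 6)*(a - 1)*(a + 2)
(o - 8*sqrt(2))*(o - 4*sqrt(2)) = o^2 - 12*sqrt(2)*o + 64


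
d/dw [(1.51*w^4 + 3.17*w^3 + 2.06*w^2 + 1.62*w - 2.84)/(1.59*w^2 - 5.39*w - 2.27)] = (4.8018*w^5 - 19.3764*w^4 - 47.8834*w^3 - 35.2669*w^2 - 0.321200000000005*w - 18.985)/(2.5281*w^4 - 17.1402*w^3 + 21.8335*w^2 + 24.4706*w + 5.1529)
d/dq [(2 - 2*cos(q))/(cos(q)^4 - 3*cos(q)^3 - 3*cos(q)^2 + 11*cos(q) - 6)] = 2*(-3*cos(q)^2 + 4*cos(q) + 5)*sin(q)/((cos(q) - 3)^2*(cos(q) - 1)^2*(cos(q) + 2)^2)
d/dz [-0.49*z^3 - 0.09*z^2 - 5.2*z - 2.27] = -1.47*z^2 - 0.18*z - 5.2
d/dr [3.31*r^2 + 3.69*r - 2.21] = 6.62*r + 3.69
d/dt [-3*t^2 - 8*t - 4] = -6*t - 8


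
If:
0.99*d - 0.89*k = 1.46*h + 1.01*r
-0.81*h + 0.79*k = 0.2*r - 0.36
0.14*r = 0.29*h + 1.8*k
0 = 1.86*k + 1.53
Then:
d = -6.18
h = 1.49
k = -0.82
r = -7.49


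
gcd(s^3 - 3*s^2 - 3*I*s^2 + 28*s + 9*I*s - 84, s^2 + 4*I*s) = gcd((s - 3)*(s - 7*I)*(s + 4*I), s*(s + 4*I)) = s + 4*I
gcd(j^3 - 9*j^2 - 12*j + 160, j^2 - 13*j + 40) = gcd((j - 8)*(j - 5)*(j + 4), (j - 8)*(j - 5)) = j^2 - 13*j + 40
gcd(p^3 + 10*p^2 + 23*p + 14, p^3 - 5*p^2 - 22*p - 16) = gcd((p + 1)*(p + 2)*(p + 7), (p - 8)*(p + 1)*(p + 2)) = p^2 + 3*p + 2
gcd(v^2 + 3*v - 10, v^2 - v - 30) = v + 5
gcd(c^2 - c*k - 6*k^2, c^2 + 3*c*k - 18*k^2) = c - 3*k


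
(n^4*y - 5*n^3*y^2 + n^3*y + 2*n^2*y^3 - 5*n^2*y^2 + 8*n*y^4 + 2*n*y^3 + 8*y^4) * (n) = n^5*y - 5*n^4*y^2 + n^4*y + 2*n^3*y^3 - 5*n^3*y^2 + 8*n^2*y^4 + 2*n^2*y^3 + 8*n*y^4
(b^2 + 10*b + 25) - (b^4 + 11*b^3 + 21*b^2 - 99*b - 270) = -b^4 - 11*b^3 - 20*b^2 + 109*b + 295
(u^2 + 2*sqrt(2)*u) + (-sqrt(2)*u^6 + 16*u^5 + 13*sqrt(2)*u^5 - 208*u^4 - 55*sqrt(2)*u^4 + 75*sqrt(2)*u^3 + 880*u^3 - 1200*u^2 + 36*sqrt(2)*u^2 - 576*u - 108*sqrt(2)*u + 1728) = -sqrt(2)*u^6 + 16*u^5 + 13*sqrt(2)*u^5 - 208*u^4 - 55*sqrt(2)*u^4 + 75*sqrt(2)*u^3 + 880*u^3 - 1199*u^2 + 36*sqrt(2)*u^2 - 576*u - 106*sqrt(2)*u + 1728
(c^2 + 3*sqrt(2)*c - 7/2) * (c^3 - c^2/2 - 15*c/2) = c^5 - c^4/2 + 3*sqrt(2)*c^4 - 11*c^3 - 3*sqrt(2)*c^3/2 - 45*sqrt(2)*c^2/2 + 7*c^2/4 + 105*c/4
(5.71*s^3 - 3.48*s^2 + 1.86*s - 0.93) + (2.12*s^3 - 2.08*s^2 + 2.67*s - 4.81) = 7.83*s^3 - 5.56*s^2 + 4.53*s - 5.74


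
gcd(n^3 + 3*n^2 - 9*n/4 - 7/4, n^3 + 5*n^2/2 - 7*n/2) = n^2 + 5*n/2 - 7/2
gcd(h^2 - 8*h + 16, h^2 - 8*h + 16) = h^2 - 8*h + 16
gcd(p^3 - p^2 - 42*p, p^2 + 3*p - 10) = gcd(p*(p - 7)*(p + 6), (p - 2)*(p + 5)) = 1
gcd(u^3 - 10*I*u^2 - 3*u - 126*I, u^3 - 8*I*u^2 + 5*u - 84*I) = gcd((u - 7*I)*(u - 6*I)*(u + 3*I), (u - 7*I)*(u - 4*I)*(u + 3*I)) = u^2 - 4*I*u + 21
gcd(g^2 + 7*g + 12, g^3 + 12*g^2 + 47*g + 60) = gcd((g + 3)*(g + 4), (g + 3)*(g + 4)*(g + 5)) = g^2 + 7*g + 12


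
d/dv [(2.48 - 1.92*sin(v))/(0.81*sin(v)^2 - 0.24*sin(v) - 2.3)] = (1.5552*sin(v)^2 - 4.0176*sin(v) + 5.0112)*cos(v)/(0.6561*sin(v)^4 - 0.3888*sin(v)^3 - 3.6684*sin(v)^2 + 1.104*sin(v) + 5.29)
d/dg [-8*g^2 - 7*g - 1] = -16*g - 7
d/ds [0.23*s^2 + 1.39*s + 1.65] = 0.46*s + 1.39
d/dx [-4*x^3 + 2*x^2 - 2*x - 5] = -12*x^2 + 4*x - 2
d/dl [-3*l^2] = -6*l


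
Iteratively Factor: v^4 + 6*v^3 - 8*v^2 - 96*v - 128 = (v - 4)*(v^3 + 10*v^2 + 32*v + 32) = (v - 4)*(v + 2)*(v^2 + 8*v + 16) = (v - 4)*(v + 2)*(v + 4)*(v + 4)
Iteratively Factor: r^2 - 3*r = (r)*(r - 3)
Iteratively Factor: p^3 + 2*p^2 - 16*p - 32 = (p + 4)*(p^2 - 2*p - 8) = (p + 2)*(p + 4)*(p - 4)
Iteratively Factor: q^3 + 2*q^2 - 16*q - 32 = (q + 4)*(q^2 - 2*q - 8) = (q - 4)*(q + 4)*(q + 2)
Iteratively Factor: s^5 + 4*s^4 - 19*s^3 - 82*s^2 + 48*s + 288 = (s - 4)*(s^4 + 8*s^3 + 13*s^2 - 30*s - 72) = (s - 4)*(s - 2)*(s^3 + 10*s^2 + 33*s + 36) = (s - 4)*(s - 2)*(s + 3)*(s^2 + 7*s + 12) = (s - 4)*(s - 2)*(s + 3)^2*(s + 4)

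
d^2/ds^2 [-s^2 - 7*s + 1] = -2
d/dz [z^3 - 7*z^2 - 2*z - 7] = 3*z^2 - 14*z - 2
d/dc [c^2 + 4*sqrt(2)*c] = 2*c + 4*sqrt(2)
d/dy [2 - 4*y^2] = -8*y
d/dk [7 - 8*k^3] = -24*k^2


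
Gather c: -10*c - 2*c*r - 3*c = c*(-2*r - 13)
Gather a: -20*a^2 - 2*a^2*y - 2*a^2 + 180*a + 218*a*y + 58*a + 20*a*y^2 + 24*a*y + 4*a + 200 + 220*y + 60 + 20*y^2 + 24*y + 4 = a^2*(-2*y - 22) + a*(20*y^2 + 242*y + 242) + 20*y^2 + 244*y + 264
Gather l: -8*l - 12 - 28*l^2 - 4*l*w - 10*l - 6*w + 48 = -28*l^2 + l*(-4*w - 18) - 6*w + 36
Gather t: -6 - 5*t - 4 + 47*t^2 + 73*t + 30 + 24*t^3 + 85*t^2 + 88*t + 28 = 24*t^3 + 132*t^2 + 156*t + 48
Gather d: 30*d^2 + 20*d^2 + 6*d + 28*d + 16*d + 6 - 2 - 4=50*d^2 + 50*d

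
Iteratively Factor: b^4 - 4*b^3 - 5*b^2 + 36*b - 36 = (b - 3)*(b^3 - b^2 - 8*b + 12) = (b - 3)*(b - 2)*(b^2 + b - 6) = (b - 3)*(b - 2)^2*(b + 3)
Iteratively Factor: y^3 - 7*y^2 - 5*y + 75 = (y - 5)*(y^2 - 2*y - 15) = (y - 5)*(y + 3)*(y - 5)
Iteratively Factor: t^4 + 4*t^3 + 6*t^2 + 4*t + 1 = (t + 1)*(t^3 + 3*t^2 + 3*t + 1) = (t + 1)^2*(t^2 + 2*t + 1) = (t + 1)^3*(t + 1)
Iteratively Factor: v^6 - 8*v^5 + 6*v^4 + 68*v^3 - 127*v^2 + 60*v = (v - 5)*(v^5 - 3*v^4 - 9*v^3 + 23*v^2 - 12*v) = (v - 5)*(v - 1)*(v^4 - 2*v^3 - 11*v^2 + 12*v) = v*(v - 5)*(v - 1)*(v^3 - 2*v^2 - 11*v + 12) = v*(v - 5)*(v - 4)*(v - 1)*(v^2 + 2*v - 3) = v*(v - 5)*(v - 4)*(v - 1)*(v + 3)*(v - 1)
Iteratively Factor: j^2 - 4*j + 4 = (j - 2)*(j - 2)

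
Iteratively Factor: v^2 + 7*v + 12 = (v + 4)*(v + 3)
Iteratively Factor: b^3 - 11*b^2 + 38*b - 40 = (b - 5)*(b^2 - 6*b + 8) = (b - 5)*(b - 2)*(b - 4)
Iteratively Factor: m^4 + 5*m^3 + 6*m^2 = (m + 2)*(m^3 + 3*m^2) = m*(m + 2)*(m^2 + 3*m) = m^2*(m + 2)*(m + 3)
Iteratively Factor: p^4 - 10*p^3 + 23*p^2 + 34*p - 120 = (p - 3)*(p^3 - 7*p^2 + 2*p + 40) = (p - 3)*(p + 2)*(p^2 - 9*p + 20) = (p - 5)*(p - 3)*(p + 2)*(p - 4)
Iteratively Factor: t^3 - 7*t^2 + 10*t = (t)*(t^2 - 7*t + 10) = t*(t - 5)*(t - 2)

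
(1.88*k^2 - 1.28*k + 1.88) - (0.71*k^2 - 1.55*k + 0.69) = 1.17*k^2 + 0.27*k + 1.19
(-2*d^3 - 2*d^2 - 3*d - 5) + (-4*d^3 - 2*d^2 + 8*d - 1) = -6*d^3 - 4*d^2 + 5*d - 6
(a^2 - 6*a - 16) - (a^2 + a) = -7*a - 16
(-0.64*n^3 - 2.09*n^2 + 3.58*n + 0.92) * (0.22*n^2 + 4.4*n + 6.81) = -0.1408*n^5 - 3.2758*n^4 - 12.7668*n^3 + 1.7215*n^2 + 28.4278*n + 6.2652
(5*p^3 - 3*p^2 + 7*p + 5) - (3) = 5*p^3 - 3*p^2 + 7*p + 2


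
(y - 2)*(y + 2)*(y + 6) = y^3 + 6*y^2 - 4*y - 24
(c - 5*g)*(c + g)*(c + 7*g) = c^3 + 3*c^2*g - 33*c*g^2 - 35*g^3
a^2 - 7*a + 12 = (a - 4)*(a - 3)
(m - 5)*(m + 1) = m^2 - 4*m - 5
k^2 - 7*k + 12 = (k - 4)*(k - 3)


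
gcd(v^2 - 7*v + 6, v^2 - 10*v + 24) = v - 6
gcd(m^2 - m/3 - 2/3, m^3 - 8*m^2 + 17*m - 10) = m - 1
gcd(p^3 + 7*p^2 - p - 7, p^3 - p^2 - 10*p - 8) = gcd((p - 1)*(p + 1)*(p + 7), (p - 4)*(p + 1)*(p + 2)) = p + 1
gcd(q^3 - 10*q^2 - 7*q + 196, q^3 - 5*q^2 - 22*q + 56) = q^2 - 3*q - 28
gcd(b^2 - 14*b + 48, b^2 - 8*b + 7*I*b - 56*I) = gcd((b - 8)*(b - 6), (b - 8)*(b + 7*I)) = b - 8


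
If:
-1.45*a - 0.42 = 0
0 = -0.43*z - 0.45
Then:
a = -0.29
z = -1.05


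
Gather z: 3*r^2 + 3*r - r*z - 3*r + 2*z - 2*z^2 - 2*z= 3*r^2 - r*z - 2*z^2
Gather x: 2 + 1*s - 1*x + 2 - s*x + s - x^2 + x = -s*x + 2*s - x^2 + 4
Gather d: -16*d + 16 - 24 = -16*d - 8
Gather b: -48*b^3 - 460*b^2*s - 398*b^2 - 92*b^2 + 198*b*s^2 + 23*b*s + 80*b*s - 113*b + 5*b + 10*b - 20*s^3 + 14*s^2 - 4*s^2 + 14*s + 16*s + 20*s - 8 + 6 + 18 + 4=-48*b^3 + b^2*(-460*s - 490) + b*(198*s^2 + 103*s - 98) - 20*s^3 + 10*s^2 + 50*s + 20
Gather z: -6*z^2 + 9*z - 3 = -6*z^2 + 9*z - 3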